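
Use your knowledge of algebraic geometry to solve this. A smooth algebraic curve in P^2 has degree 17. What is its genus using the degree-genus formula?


Using the genus formula for smooth plane curves:
g = (d-1)(d-2)/2
g = (17-1)(17-2)/2
g = 16*15/2
g = 240/2 = 120

120


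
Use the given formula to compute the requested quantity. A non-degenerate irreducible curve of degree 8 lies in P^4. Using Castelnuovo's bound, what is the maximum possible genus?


Castelnuovo's bound: write d - 1 = m(r-1) + epsilon with 0 <= epsilon < r-1.
d - 1 = 8 - 1 = 7
r - 1 = 4 - 1 = 3
7 = 2*3 + 1, so m = 2, epsilon = 1
pi(d, r) = m(m-1)(r-1)/2 + m*epsilon
= 2*1*3/2 + 2*1
= 6/2 + 2
= 3 + 2 = 5

5


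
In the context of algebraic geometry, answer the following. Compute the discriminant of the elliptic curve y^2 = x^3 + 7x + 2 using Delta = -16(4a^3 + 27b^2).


Compute each component:
4a^3 = 4*7^3 = 4*343 = 1372
27b^2 = 27*2^2 = 27*4 = 108
4a^3 + 27b^2 = 1372 + 108 = 1480
Delta = -16*1480 = -23680

-23680


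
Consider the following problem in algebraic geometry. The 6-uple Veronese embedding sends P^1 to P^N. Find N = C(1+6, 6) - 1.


The Veronese embedding v_d: P^n -> P^N maps each point to all
degree-d monomials in n+1 homogeneous coordinates.
N = C(n+d, d) - 1
N = C(1+6, 6) - 1
N = C(7, 6) - 1
C(7, 6) = 7
N = 7 - 1 = 6

6


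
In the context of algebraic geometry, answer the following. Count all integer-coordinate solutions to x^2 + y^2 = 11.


Systematically check integer values of x where x^2 <= 11.
For each valid x, check if 11 - x^2 is a perfect square.
Total integer solutions found: 0

0


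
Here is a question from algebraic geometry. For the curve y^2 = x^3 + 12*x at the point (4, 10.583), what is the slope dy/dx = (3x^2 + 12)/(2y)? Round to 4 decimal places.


Using implicit differentiation of y^2 = x^3 + 12*x:
2y * dy/dx = 3x^2 + 12
dy/dx = (3x^2 + 12)/(2y)
Numerator: 3*4^2 + 12 = 60
Denominator: 2*10.583 = 21.166
dy/dx = 60/21.166 = 2.8347

2.8347


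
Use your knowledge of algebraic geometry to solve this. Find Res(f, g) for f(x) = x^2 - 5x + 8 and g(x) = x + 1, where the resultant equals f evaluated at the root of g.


For Res(f, x - c), we evaluate f at x = c.
f(-1) = (-1)^2 - 5*(-1) + 8
= 1 + 5 + 8
= 6 + 8 = 14
Res(f, g) = 14

14


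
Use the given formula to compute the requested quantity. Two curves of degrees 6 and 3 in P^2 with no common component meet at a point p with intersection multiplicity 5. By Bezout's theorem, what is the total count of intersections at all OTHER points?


By Bezout's theorem, the total intersection number is d1 * d2.
Total = 6 * 3 = 18
Intersection multiplicity at p = 5
Remaining intersections = 18 - 5 = 13

13


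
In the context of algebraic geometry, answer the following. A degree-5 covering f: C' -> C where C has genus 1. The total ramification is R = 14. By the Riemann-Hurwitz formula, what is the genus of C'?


Riemann-Hurwitz formula: 2g' - 2 = d(2g - 2) + R
Given: d = 5, g = 1, R = 14
2g' - 2 = 5*(2*1 - 2) + 14
2g' - 2 = 5*0 + 14
2g' - 2 = 0 + 14 = 14
2g' = 16
g' = 8

8


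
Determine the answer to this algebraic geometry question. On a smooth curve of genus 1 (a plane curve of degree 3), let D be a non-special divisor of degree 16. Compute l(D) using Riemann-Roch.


First, compute the genus of a smooth plane curve of degree 3:
g = (d-1)(d-2)/2 = (3-1)(3-2)/2 = 1
For a non-special divisor D (i.e., h^1(D) = 0), Riemann-Roch gives:
l(D) = deg(D) - g + 1
Since deg(D) = 16 >= 2g - 1 = 1, D is non-special.
l(D) = 16 - 1 + 1 = 16

16


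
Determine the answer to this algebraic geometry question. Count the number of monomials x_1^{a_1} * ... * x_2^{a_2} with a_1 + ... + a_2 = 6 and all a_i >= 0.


The number of degree-6 monomials in 2 variables is C(d+n-1, n-1).
= C(6+2-1, 2-1) = C(7, 1)
= 7

7


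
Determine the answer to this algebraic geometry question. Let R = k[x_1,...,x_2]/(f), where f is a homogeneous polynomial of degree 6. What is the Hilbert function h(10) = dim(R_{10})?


For R = k[x_1,...,x_n]/(f) with f homogeneous of degree e:
The Hilbert series is (1 - t^e)/(1 - t)^n.
So h(d) = C(d+n-1, n-1) - C(d-e+n-1, n-1) for d >= e.
With n=2, e=6, d=10:
C(10+2-1, 2-1) = C(11, 1) = 11
C(10-6+2-1, 2-1) = C(5, 1) = 5
h(10) = 11 - 5 = 6

6


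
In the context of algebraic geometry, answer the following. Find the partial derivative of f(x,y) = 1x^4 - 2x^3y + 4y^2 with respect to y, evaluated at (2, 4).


df/dy = (-2)*x^3 + 2*4*y^1
At (2,4): (-2)*2^3 + 2*4*4^1
= -16 + 32
= 16

16


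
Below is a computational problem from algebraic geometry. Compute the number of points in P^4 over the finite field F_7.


P^4(F_7) has (q^(n+1) - 1)/(q - 1) points.
= 7^4 + 7^3 + 7^2 + 7^1 + 7^0
= 2401 + 343 + 49 + 7 + 1
= 2801

2801


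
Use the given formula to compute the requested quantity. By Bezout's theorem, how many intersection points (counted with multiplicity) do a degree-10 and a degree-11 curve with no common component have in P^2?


Bezout's theorem states the intersection count equals the product of degrees.
Intersection count = 10 * 11 = 110

110


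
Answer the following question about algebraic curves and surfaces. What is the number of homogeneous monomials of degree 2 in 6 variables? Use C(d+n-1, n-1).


The number of degree-2 monomials in 6 variables is C(d+n-1, n-1).
= C(2+6-1, 6-1) = C(7, 5)
= 21

21


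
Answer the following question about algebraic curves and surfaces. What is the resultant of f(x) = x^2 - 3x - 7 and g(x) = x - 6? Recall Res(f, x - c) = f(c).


For Res(f, x - c), we evaluate f at x = c.
f(6) = 6^2 - 3*6 - 7
= 36 - 18 - 7
= 18 - 7 = 11
Res(f, g) = 11

11


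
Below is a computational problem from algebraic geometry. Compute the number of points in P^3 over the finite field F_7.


P^3(F_7) has (q^(n+1) - 1)/(q - 1) points.
= 7^3 + 7^2 + 7^1 + 7^0
= 343 + 49 + 7 + 1
= 400

400


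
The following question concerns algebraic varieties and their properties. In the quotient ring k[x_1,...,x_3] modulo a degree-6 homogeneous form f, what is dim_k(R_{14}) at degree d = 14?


For R = k[x_1,...,x_n]/(f) with f homogeneous of degree e:
The Hilbert series is (1 - t^e)/(1 - t)^n.
So h(d) = C(d+n-1, n-1) - C(d-e+n-1, n-1) for d >= e.
With n=3, e=6, d=14:
C(14+3-1, 3-1) = C(16, 2) = 120
C(14-6+3-1, 3-1) = C(10, 2) = 45
h(14) = 120 - 45 = 75

75


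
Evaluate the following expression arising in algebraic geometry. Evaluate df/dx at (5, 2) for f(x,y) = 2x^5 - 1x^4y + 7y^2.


df/dx = 5*2*x^4 + 4*(-1)*x^3*y
At (5,2): 5*2*5^4 + 4*(-1)*5^3*2
= 6250 - 1000
= 5250

5250


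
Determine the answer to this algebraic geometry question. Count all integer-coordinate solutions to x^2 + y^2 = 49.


Systematically check integer values of x where x^2 <= 49.
For each valid x, check if 49 - x^2 is a perfect square.
x=0: 49 - 0 = 49, sqrt = 7 (valid)
x=7: 49 - 49 = 0, sqrt = 0 (valid)
Total integer solutions found: 4

4


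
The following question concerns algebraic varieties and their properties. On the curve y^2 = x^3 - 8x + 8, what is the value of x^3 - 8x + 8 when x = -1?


Compute x^3 - 8x + 8 at x = -1:
x^3 = (-1)^3 = -1
(-8)*x = (-8)*(-1) = 8
Sum: -1 + 8 + 8 = 15

15


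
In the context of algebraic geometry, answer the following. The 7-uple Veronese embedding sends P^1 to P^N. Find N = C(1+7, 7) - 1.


The Veronese embedding v_d: P^n -> P^N maps each point to all
degree-d monomials in n+1 homogeneous coordinates.
N = C(n+d, d) - 1
N = C(1+7, 7) - 1
N = C(8, 7) - 1
C(8, 7) = 8
N = 8 - 1 = 7

7


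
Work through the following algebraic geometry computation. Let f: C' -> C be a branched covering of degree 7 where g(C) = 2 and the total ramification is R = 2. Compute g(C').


Riemann-Hurwitz formula: 2g' - 2 = d(2g - 2) + R
Given: d = 7, g = 2, R = 2
2g' - 2 = 7*(2*2 - 2) + 2
2g' - 2 = 7*2 + 2
2g' - 2 = 14 + 2 = 16
2g' = 18
g' = 9

9


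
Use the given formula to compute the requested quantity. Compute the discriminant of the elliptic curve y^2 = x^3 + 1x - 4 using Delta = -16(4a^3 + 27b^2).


Compute each component:
4a^3 = 4*1^3 = 4*1 = 4
27b^2 = 27*(-4)^2 = 27*16 = 432
4a^3 + 27b^2 = 4 + 432 = 436
Delta = -16*436 = -6976

-6976


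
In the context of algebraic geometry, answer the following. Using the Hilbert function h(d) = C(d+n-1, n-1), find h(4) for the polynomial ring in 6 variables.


The Hilbert function for the polynomial ring in 6 variables is:
h(d) = C(d+n-1, n-1)
h(4) = C(4+6-1, 6-1) = C(9, 5)
= 9! / (5! * 4!)
= 126

126


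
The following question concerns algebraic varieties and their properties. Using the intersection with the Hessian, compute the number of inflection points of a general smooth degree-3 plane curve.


For a general smooth plane curve C of degree d, the inflection points are
the intersection of C with its Hessian curve, which has degree 3(d-2).
By Bezout, the total intersection number is d * 3(d-2) = 3 * 3 = 9.
For a general curve every flex is ordinary, so each contributes
multiplicity 1 to C·Hess(C), and the number of distinct inflection
points is 3d(d-2).
Inflection points = 3*3*(3-2) = 3*3*1 = 9

9


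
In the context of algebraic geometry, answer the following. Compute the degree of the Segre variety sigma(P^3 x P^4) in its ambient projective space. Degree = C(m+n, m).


The degree of the Segre variety P^3 x P^4 is C(m+n, m).
= C(7, 3)
= 35

35


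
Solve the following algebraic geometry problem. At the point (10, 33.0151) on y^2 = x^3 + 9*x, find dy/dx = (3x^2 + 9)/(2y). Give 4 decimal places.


Using implicit differentiation of y^2 = x^3 + 9*x:
2y * dy/dx = 3x^2 + 9
dy/dx = (3x^2 + 9)/(2y)
Numerator: 3*10^2 + 9 = 309
Denominator: 2*33.0151 = 66.0302
dy/dx = 309/66.0302 = 4.6797

4.6797


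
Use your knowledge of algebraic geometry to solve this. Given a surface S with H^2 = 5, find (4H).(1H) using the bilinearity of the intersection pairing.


Using bilinearity of the intersection pairing on a surface S:
(aH).(bH) = ab * (H.H)
We have H^2 = 5.
D.E = (4H).(1H) = 4*1*5
= 4*5
= 20

20


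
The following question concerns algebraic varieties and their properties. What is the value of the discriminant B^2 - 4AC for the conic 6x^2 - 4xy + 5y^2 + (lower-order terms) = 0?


The discriminant of a conic Ax^2 + Bxy + Cy^2 + ... = 0 is B^2 - 4AC.
B^2 = (-4)^2 = 16
4AC = 4*6*5 = 120
Discriminant = 16 - 120 = -104

-104


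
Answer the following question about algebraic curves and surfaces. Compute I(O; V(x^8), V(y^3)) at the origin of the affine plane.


The intersection multiplicity of V(x^a) and V(y^b) at the origin is:
I(O; V(x^8), V(y^3)) = dim_k(k[x,y]/(x^8, y^3))
A basis for k[x,y]/(x^8, y^3) is the set of monomials x^i * y^j
where 0 <= i < 8 and 0 <= j < 3.
The number of such monomials is 8 * 3 = 24

24


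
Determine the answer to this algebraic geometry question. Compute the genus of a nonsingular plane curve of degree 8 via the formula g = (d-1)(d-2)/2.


Using the genus formula for smooth plane curves:
g = (d-1)(d-2)/2
g = (8-1)(8-2)/2
g = 7*6/2
g = 42/2 = 21

21


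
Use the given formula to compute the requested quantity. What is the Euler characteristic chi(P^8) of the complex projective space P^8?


The complex projective space P^8 has one cell in each even real dimension 0, 2, ..., 16.
The cohomology groups are H^{2k}(P^8) = Z for k = 0,...,8, and 0 otherwise.
Euler characteristic = sum of Betti numbers = 1 per even-dimensional cohomology group.
chi(P^8) = 8 + 1 = 9

9


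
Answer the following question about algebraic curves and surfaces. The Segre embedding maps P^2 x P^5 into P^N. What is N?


The Segre embedding maps P^m x P^n into P^N via
all products of coordinates from each factor.
N = (m+1)(n+1) - 1
N = (2+1)(5+1) - 1
N = 3*6 - 1
N = 18 - 1 = 17

17


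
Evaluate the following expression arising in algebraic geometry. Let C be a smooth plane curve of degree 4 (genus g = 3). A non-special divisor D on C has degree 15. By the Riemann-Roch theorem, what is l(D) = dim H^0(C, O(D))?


First, compute the genus of a smooth plane curve of degree 4:
g = (d-1)(d-2)/2 = (4-1)(4-2)/2 = 3
For a non-special divisor D (i.e., h^1(D) = 0), Riemann-Roch gives:
l(D) = deg(D) - g + 1
Since deg(D) = 15 >= 2g - 1 = 5, D is non-special.
l(D) = 15 - 3 + 1 = 13

13


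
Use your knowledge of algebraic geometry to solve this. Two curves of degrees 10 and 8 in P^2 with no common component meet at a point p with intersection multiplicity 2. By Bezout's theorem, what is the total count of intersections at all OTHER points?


By Bezout's theorem, the total intersection number is d1 * d2.
Total = 10 * 8 = 80
Intersection multiplicity at p = 2
Remaining intersections = 80 - 2 = 78

78


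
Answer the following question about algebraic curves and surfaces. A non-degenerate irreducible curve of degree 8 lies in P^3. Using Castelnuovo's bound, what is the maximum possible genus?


Castelnuovo's bound: write d - 1 = m(r-1) + epsilon with 0 <= epsilon < r-1.
d - 1 = 8 - 1 = 7
r - 1 = 3 - 1 = 2
7 = 3*2 + 1, so m = 3, epsilon = 1
pi(d, r) = m(m-1)(r-1)/2 + m*epsilon
= 3*2*2/2 + 3*1
= 12/2 + 3
= 6 + 3 = 9

9


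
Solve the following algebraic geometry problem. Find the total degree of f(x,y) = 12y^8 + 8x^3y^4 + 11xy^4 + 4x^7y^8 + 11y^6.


Examine each term for its total degree (sum of exponents).
  Term '12y^8' has total degree 0+8 = 8.
  Term '8x^3y^4' has total degree 3+4 = 7.
  Term '11xy^4' has total degree 1+4 = 5.
  Term '4x^7y^8' has total degree 7+8 = 15.
  Term '11y^6' has total degree 0+6 = 6.
The maximum total degree among all terms is 15.

15


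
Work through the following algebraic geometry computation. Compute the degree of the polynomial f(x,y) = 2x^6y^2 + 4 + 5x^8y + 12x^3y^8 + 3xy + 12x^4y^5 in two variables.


Examine each term for its total degree (sum of exponents).
  Term '2x^6y^2' has total degree 6+2 = 8.
  Term '4' has total degree 0+0 = 0.
  Term '5x^8y' has total degree 8+1 = 9.
  Term '12x^3y^8' has total degree 3+8 = 11.
  Term '3xy' has total degree 1+1 = 2.
  Term '12x^4y^5' has total degree 4+5 = 9.
The maximum total degree among all terms is 11.

11


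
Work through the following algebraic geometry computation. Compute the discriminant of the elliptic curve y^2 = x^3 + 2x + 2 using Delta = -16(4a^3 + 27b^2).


Compute each component:
4a^3 = 4*2^3 = 4*8 = 32
27b^2 = 27*2^2 = 27*4 = 108
4a^3 + 27b^2 = 32 + 108 = 140
Delta = -16*140 = -2240

-2240


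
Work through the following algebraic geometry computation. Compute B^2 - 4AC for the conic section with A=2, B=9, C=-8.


The discriminant of a conic Ax^2 + Bxy + Cy^2 + ... = 0 is B^2 - 4AC.
B^2 = 9^2 = 81
4AC = 4*2*(-8) = -64
Discriminant = 81 + 64 = 145

145


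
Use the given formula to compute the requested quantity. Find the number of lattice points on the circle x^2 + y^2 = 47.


Systematically check integer values of x where x^2 <= 47.
For each valid x, check if 47 - x^2 is a perfect square.
Total integer solutions found: 0

0


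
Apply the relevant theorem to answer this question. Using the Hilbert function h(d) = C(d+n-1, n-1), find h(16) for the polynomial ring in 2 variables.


The Hilbert function for the polynomial ring in 2 variables is:
h(d) = C(d+n-1, n-1)
h(16) = C(16+2-1, 2-1) = C(17, 1)
= 17! / (1! * 16!)
= 17

17


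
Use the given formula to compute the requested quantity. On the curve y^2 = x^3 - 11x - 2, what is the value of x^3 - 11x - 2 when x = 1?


Compute x^3 - 11x - 2 at x = 1:
x^3 = 1^3 = 1
(-11)*x = (-11)*1 = -11
Sum: 1 - 11 - 2 = -12

-12


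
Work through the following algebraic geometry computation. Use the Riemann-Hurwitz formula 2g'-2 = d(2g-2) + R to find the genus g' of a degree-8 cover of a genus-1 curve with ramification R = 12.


Riemann-Hurwitz formula: 2g' - 2 = d(2g - 2) + R
Given: d = 8, g = 1, R = 12
2g' - 2 = 8*(2*1 - 2) + 12
2g' - 2 = 8*0 + 12
2g' - 2 = 0 + 12 = 12
2g' = 14
g' = 7

7


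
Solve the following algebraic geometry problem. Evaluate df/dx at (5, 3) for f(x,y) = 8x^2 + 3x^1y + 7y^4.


df/dx = 2*8*x^1 + 1*3*x^0*y
At (5,3): 2*8*5^1 + 1*3*5^0*3
= 80 + 9
= 89

89


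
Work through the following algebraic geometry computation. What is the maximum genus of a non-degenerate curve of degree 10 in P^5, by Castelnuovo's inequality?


Castelnuovo's bound: write d - 1 = m(r-1) + epsilon with 0 <= epsilon < r-1.
d - 1 = 10 - 1 = 9
r - 1 = 5 - 1 = 4
9 = 2*4 + 1, so m = 2, epsilon = 1
pi(d, r) = m(m-1)(r-1)/2 + m*epsilon
= 2*1*4/2 + 2*1
= 8/2 + 2
= 4 + 2 = 6

6


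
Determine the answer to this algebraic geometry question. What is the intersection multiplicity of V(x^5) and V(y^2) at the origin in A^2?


The intersection multiplicity of V(x^a) and V(y^b) at the origin is:
I(O; V(x^5), V(y^2)) = dim_k(k[x,y]/(x^5, y^2))
A basis for k[x,y]/(x^5, y^2) is the set of monomials x^i * y^j
where 0 <= i < 5 and 0 <= j < 2.
The number of such monomials is 5 * 2 = 10

10


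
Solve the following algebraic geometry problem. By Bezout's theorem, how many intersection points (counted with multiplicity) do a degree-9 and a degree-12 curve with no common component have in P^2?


Bezout's theorem states the intersection count equals the product of degrees.
Intersection count = 9 * 12 = 108

108


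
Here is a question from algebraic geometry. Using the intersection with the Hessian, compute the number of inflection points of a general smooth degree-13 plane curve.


For a general smooth plane curve C of degree d, the inflection points are
the intersection of C with its Hessian curve, which has degree 3(d-2).
By Bezout, the total intersection number is d * 3(d-2) = 13 * 33 = 429.
For a general curve every flex is ordinary, so each contributes
multiplicity 1 to C·Hess(C), and the number of distinct inflection
points is 3d(d-2).
Inflection points = 3*13*(13-2) = 3*13*11 = 429

429


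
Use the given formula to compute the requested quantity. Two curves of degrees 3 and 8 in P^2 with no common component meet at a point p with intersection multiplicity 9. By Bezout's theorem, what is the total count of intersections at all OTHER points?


By Bezout's theorem, the total intersection number is d1 * d2.
Total = 3 * 8 = 24
Intersection multiplicity at p = 9
Remaining intersections = 24 - 9 = 15

15


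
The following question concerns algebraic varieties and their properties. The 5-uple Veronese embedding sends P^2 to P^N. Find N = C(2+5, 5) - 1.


The Veronese embedding v_d: P^n -> P^N maps each point to all
degree-d monomials in n+1 homogeneous coordinates.
N = C(n+d, d) - 1
N = C(2+5, 5) - 1
N = C(7, 5) - 1
C(7, 5) = 21
N = 21 - 1 = 20

20


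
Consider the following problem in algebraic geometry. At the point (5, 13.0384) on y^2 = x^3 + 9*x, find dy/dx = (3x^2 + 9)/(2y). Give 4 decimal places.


Using implicit differentiation of y^2 = x^3 + 9*x:
2y * dy/dx = 3x^2 + 9
dy/dx = (3x^2 + 9)/(2y)
Numerator: 3*5^2 + 9 = 84
Denominator: 2*13.0384 = 26.0768
dy/dx = 84/26.0768 = 3.2213

3.2213


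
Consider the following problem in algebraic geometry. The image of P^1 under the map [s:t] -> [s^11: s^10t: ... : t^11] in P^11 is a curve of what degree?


The rational normal curve in P^11 is the image of P^1 under the 11-uple Veronese.
A general hyperplane in P^11 pulls back to a degree-11 form on P^1, which has 11 zeros,
so the curve meets a general hyperplane in 11 points. Degree = 11.

11


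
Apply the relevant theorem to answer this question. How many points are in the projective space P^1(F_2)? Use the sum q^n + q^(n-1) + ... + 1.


P^1(F_2) has (q^(n+1) - 1)/(q - 1) points.
= 2^1 + 2^0
= 2 + 1
= 3

3


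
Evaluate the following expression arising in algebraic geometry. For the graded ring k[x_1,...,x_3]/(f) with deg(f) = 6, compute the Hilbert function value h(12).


For R = k[x_1,...,x_n]/(f) with f homogeneous of degree e:
The Hilbert series is (1 - t^e)/(1 - t)^n.
So h(d) = C(d+n-1, n-1) - C(d-e+n-1, n-1) for d >= e.
With n=3, e=6, d=12:
C(12+3-1, 3-1) = C(14, 2) = 91
C(12-6+3-1, 3-1) = C(8, 2) = 28
h(12) = 91 - 28 = 63

63


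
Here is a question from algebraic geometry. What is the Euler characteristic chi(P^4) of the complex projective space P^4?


The complex projective space P^4 has one cell in each even real dimension 0, 2, ..., 8.
The cohomology groups are H^{2k}(P^4) = Z for k = 0,...,4, and 0 otherwise.
Euler characteristic = sum of Betti numbers = 1 per even-dimensional cohomology group.
chi(P^4) = 4 + 1 = 5

5


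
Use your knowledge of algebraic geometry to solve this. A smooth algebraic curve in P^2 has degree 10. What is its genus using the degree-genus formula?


Using the genus formula for smooth plane curves:
g = (d-1)(d-2)/2
g = (10-1)(10-2)/2
g = 9*8/2
g = 72/2 = 36

36


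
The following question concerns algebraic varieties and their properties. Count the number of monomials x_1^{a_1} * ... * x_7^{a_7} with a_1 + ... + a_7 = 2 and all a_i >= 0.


The number of degree-2 monomials in 7 variables is C(d+n-1, n-1).
= C(2+7-1, 7-1) = C(8, 6)
= 28

28


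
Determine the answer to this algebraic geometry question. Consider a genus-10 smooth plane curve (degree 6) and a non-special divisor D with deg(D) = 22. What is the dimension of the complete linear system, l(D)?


First, compute the genus of a smooth plane curve of degree 6:
g = (d-1)(d-2)/2 = (6-1)(6-2)/2 = 10
For a non-special divisor D (i.e., h^1(D) = 0), Riemann-Roch gives:
l(D) = deg(D) - g + 1
Since deg(D) = 22 >= 2g - 1 = 19, D is non-special.
l(D) = 22 - 10 + 1 = 13

13


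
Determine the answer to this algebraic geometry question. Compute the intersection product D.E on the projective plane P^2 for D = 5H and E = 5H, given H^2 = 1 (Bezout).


Using bilinearity of the intersection pairing on the projective plane P^2:
(aH).(bH) = ab * (H.H)
We have H^2 = 1 (Bezout).
D.E = (5H).(5H) = 5*5*1
= 25*1
= 25

25


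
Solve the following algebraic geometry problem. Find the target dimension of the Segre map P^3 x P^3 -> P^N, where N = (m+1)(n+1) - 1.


The Segre embedding maps P^m x P^n into P^N via
all products of coordinates from each factor.
N = (m+1)(n+1) - 1
N = (3+1)(3+1) - 1
N = 4*4 - 1
N = 16 - 1 = 15

15


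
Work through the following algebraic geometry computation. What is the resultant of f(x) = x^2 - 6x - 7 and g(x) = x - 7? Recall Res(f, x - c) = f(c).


For Res(f, x - c), we evaluate f at x = c.
f(7) = 7^2 - 6*7 - 7
= 49 - 42 - 7
= 7 - 7 = 0
Res(f, g) = 0

0


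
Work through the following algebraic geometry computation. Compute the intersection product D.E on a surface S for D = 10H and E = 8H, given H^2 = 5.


Using bilinearity of the intersection pairing on a surface S:
(aH).(bH) = ab * (H.H)
We have H^2 = 5.
D.E = (10H).(8H) = 10*8*5
= 80*5
= 400

400


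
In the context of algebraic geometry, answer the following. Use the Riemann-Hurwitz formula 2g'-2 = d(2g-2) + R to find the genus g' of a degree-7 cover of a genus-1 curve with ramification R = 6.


Riemann-Hurwitz formula: 2g' - 2 = d(2g - 2) + R
Given: d = 7, g = 1, R = 6
2g' - 2 = 7*(2*1 - 2) + 6
2g' - 2 = 7*0 + 6
2g' - 2 = 0 + 6 = 6
2g' = 8
g' = 4

4


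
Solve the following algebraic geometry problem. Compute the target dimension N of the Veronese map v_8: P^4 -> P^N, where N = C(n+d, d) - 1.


The Veronese embedding v_d: P^n -> P^N maps each point to all
degree-d monomials in n+1 homogeneous coordinates.
N = C(n+d, d) - 1
N = C(4+8, 8) - 1
N = C(12, 8) - 1
C(12, 8) = 495
N = 495 - 1 = 494

494


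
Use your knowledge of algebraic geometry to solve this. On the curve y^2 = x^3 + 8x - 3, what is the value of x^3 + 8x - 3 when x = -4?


Compute x^3 + 8x - 3 at x = -4:
x^3 = (-4)^3 = -64
8*x = 8*(-4) = -32
Sum: -64 - 32 - 3 = -99

-99


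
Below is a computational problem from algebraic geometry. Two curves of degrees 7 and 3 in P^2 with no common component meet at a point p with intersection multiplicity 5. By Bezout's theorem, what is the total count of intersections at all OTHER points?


By Bezout's theorem, the total intersection number is d1 * d2.
Total = 7 * 3 = 21
Intersection multiplicity at p = 5
Remaining intersections = 21 - 5 = 16

16


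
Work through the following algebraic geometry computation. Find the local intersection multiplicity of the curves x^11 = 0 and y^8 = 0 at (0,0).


The intersection multiplicity of V(x^a) and V(y^b) at the origin is:
I(O; V(x^11), V(y^8)) = dim_k(k[x,y]/(x^11, y^8))
A basis for k[x,y]/(x^11, y^8) is the set of monomials x^i * y^j
where 0 <= i < 11 and 0 <= j < 8.
The number of such monomials is 11 * 8 = 88

88


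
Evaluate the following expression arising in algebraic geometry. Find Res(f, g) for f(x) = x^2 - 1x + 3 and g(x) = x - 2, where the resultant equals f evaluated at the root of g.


For Res(f, x - c), we evaluate f at x = c.
f(2) = 2^2 - 1*2 + 3
= 4 - 2 + 3
= 2 + 3 = 5
Res(f, g) = 5

5


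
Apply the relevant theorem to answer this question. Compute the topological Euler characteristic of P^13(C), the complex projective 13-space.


The complex projective space P^13 has one cell in each even real dimension 0, 2, ..., 26.
The cohomology groups are H^{2k}(P^13) = Z for k = 0,...,13, and 0 otherwise.
Euler characteristic = sum of Betti numbers = 1 per even-dimensional cohomology group.
chi(P^13) = 13 + 1 = 14

14


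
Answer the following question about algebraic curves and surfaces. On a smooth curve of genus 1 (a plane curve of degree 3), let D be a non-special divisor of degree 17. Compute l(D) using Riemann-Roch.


First, compute the genus of a smooth plane curve of degree 3:
g = (d-1)(d-2)/2 = (3-1)(3-2)/2 = 1
For a non-special divisor D (i.e., h^1(D) = 0), Riemann-Roch gives:
l(D) = deg(D) - g + 1
Since deg(D) = 17 >= 2g - 1 = 1, D is non-special.
l(D) = 17 - 1 + 1 = 17

17


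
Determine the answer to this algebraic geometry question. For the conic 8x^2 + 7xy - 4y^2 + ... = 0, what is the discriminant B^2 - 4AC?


The discriminant of a conic Ax^2 + Bxy + Cy^2 + ... = 0 is B^2 - 4AC.
B^2 = 7^2 = 49
4AC = 4*8*(-4) = -128
Discriminant = 49 + 128 = 177

177


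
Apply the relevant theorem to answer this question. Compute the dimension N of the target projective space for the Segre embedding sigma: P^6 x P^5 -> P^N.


The Segre embedding maps P^m x P^n into P^N via
all products of coordinates from each factor.
N = (m+1)(n+1) - 1
N = (6+1)(5+1) - 1
N = 7*6 - 1
N = 42 - 1 = 41

41


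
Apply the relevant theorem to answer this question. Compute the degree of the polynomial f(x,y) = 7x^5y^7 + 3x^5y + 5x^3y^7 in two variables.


Examine each term for its total degree (sum of exponents).
  Term '7x^5y^7' has total degree 5+7 = 12.
  Term '3x^5y' has total degree 5+1 = 6.
  Term '5x^3y^7' has total degree 3+7 = 10.
The maximum total degree among all terms is 12.

12


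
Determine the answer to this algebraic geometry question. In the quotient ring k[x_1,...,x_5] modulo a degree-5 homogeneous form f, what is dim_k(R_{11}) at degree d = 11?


For R = k[x_1,...,x_n]/(f) with f homogeneous of degree e:
The Hilbert series is (1 - t^e)/(1 - t)^n.
So h(d) = C(d+n-1, n-1) - C(d-e+n-1, n-1) for d >= e.
With n=5, e=5, d=11:
C(11+5-1, 5-1) = C(15, 4) = 1365
C(11-5+5-1, 5-1) = C(10, 4) = 210
h(11) = 1365 - 210 = 1155

1155


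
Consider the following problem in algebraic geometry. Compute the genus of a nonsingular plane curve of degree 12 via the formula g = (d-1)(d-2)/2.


Using the genus formula for smooth plane curves:
g = (d-1)(d-2)/2
g = (12-1)(12-2)/2
g = 11*10/2
g = 110/2 = 55

55


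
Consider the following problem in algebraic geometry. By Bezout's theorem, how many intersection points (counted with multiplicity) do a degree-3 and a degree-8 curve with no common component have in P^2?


Bezout's theorem states the intersection count equals the product of degrees.
Intersection count = 3 * 8 = 24

24


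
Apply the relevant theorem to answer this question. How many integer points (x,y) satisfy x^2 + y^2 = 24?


Systematically check integer values of x where x^2 <= 24.
For each valid x, check if 24 - x^2 is a perfect square.
Total integer solutions found: 0

0


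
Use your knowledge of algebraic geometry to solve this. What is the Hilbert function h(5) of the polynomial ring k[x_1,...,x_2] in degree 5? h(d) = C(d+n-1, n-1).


The Hilbert function for the polynomial ring in 2 variables is:
h(d) = C(d+n-1, n-1)
h(5) = C(5+2-1, 2-1) = C(6, 1)
= 6! / (1! * 5!)
= 6

6


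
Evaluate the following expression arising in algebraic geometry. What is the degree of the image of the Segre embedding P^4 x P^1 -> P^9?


The degree of the Segre variety P^4 x P^1 is C(m+n, m).
= C(5, 4)
= 5

5


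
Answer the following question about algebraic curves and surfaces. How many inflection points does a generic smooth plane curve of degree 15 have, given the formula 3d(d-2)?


For a general smooth plane curve C of degree d, the inflection points are
the intersection of C with its Hessian curve, which has degree 3(d-2).
By Bezout, the total intersection number is d * 3(d-2) = 15 * 39 = 585.
For a general curve every flex is ordinary, so each contributes
multiplicity 1 to C·Hess(C), and the number of distinct inflection
points is 3d(d-2).
Inflection points = 3*15*(15-2) = 3*15*13 = 585

585


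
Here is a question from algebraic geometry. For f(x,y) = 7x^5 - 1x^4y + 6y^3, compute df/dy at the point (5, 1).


df/dy = (-1)*x^4 + 3*6*y^2
At (5,1): (-1)*5^4 + 3*6*1^2
= -625 + 18
= -607

-607


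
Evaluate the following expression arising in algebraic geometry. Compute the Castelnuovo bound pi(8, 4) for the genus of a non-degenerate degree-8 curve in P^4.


Castelnuovo's bound: write d - 1 = m(r-1) + epsilon with 0 <= epsilon < r-1.
d - 1 = 8 - 1 = 7
r - 1 = 4 - 1 = 3
7 = 2*3 + 1, so m = 2, epsilon = 1
pi(d, r) = m(m-1)(r-1)/2 + m*epsilon
= 2*1*3/2 + 2*1
= 6/2 + 2
= 3 + 2 = 5

5


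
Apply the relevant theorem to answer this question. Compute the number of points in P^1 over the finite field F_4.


P^1(F_4) has (q^(n+1) - 1)/(q - 1) points.
= 4^1 + 4^0
= 4 + 1
= 5

5


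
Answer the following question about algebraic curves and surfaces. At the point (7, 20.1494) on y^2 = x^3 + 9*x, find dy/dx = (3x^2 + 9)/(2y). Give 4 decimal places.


Using implicit differentiation of y^2 = x^3 + 9*x:
2y * dy/dx = 3x^2 + 9
dy/dx = (3x^2 + 9)/(2y)
Numerator: 3*7^2 + 9 = 156
Denominator: 2*20.1494 = 40.2988
dy/dx = 156/40.2988 = 3.8711

3.8711


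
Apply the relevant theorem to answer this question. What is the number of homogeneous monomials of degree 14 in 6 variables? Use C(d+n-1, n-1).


The number of degree-14 monomials in 6 variables is C(d+n-1, n-1).
= C(14+6-1, 6-1) = C(19, 5)
= 11628

11628


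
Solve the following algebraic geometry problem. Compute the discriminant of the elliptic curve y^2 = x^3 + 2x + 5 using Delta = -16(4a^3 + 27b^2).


Compute each component:
4a^3 = 4*2^3 = 4*8 = 32
27b^2 = 27*5^2 = 27*25 = 675
4a^3 + 27b^2 = 32 + 675 = 707
Delta = -16*707 = -11312

-11312


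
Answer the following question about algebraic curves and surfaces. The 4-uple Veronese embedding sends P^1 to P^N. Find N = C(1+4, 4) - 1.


The Veronese embedding v_d: P^n -> P^N maps each point to all
degree-d monomials in n+1 homogeneous coordinates.
N = C(n+d, d) - 1
N = C(1+4, 4) - 1
N = C(5, 4) - 1
C(5, 4) = 5
N = 5 - 1 = 4

4


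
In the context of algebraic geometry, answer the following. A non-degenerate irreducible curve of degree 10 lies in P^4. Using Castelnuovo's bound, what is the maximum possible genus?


Castelnuovo's bound: write d - 1 = m(r-1) + epsilon with 0 <= epsilon < r-1.
d - 1 = 10 - 1 = 9
r - 1 = 4 - 1 = 3
9 = 3*3 + 0, so m = 3, epsilon = 0
pi(d, r) = m(m-1)(r-1)/2 + m*epsilon
= 3*2*3/2 + 3*0
= 18/2 + 0
= 9 + 0 = 9

9


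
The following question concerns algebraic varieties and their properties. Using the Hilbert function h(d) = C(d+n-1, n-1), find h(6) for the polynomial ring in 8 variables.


The Hilbert function for the polynomial ring in 8 variables is:
h(d) = C(d+n-1, n-1)
h(6) = C(6+8-1, 8-1) = C(13, 7)
= 13! / (7! * 6!)
= 1716

1716


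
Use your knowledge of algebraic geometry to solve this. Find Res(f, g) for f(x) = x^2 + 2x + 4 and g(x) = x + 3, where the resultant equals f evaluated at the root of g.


For Res(f, x - c), we evaluate f at x = c.
f(-3) = (-3)^2 + 2*(-3) + 4
= 9 - 6 + 4
= 3 + 4 = 7
Res(f, g) = 7

7


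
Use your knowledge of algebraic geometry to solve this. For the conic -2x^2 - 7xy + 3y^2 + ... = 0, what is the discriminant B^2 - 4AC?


The discriminant of a conic Ax^2 + Bxy + Cy^2 + ... = 0 is B^2 - 4AC.
B^2 = (-7)^2 = 49
4AC = 4*(-2)*3 = -24
Discriminant = 49 + 24 = 73

73


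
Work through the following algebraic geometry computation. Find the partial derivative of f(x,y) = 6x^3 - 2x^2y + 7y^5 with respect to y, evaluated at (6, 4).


df/dy = (-2)*x^2 + 5*7*y^4
At (6,4): (-2)*6^2 + 5*7*4^4
= -72 + 8960
= 8888

8888


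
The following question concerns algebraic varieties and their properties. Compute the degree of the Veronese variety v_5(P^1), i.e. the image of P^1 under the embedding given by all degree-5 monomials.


The Veronese variety v_5(P^1) has degree d^r.
d^r = 5^1 = 5

5


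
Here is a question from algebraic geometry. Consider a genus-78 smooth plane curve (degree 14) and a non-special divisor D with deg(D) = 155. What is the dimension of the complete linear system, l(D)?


First, compute the genus of a smooth plane curve of degree 14:
g = (d-1)(d-2)/2 = (14-1)(14-2)/2 = 78
For a non-special divisor D (i.e., h^1(D) = 0), Riemann-Roch gives:
l(D) = deg(D) - g + 1
Since deg(D) = 155 >= 2g - 1 = 155, D is non-special.
l(D) = 155 - 78 + 1 = 78

78


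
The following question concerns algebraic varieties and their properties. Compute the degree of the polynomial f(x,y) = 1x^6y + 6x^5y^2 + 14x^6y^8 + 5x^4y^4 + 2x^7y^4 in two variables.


Examine each term for its total degree (sum of exponents).
  Term '1x^6y' has total degree 6+1 = 7.
  Term '6x^5y^2' has total degree 5+2 = 7.
  Term '14x^6y^8' has total degree 6+8 = 14.
  Term '5x^4y^4' has total degree 4+4 = 8.
  Term '2x^7y^4' has total degree 7+4 = 11.
The maximum total degree among all terms is 14.

14


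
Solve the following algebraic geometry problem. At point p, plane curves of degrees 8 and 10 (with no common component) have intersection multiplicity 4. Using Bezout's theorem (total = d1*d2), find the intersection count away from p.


By Bezout's theorem, the total intersection number is d1 * d2.
Total = 8 * 10 = 80
Intersection multiplicity at p = 4
Remaining intersections = 80 - 4 = 76

76


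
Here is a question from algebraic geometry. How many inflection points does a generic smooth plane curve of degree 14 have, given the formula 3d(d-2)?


For a general smooth plane curve C of degree d, the inflection points are
the intersection of C with its Hessian curve, which has degree 3(d-2).
By Bezout, the total intersection number is d * 3(d-2) = 14 * 36 = 504.
For a general curve every flex is ordinary, so each contributes
multiplicity 1 to C·Hess(C), and the number of distinct inflection
points is 3d(d-2).
Inflection points = 3*14*(14-2) = 3*14*12 = 504

504


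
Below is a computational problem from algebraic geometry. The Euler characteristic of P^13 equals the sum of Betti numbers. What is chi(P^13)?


The complex projective space P^13 has one cell in each even real dimension 0, 2, ..., 26.
The cohomology groups are H^{2k}(P^13) = Z for k = 0,...,13, and 0 otherwise.
Euler characteristic = sum of Betti numbers = 1 per even-dimensional cohomology group.
chi(P^13) = 13 + 1 = 14

14


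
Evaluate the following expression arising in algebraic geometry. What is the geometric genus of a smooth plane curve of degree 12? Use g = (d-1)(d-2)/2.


Using the genus formula for smooth plane curves:
g = (d-1)(d-2)/2
g = (12-1)(12-2)/2
g = 11*10/2
g = 110/2 = 55

55


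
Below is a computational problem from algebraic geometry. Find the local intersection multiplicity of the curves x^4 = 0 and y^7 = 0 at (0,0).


The intersection multiplicity of V(x^a) and V(y^b) at the origin is:
I(O; V(x^4), V(y^7)) = dim_k(k[x,y]/(x^4, y^7))
A basis for k[x,y]/(x^4, y^7) is the set of monomials x^i * y^j
where 0 <= i < 4 and 0 <= j < 7.
The number of such monomials is 4 * 7 = 28

28


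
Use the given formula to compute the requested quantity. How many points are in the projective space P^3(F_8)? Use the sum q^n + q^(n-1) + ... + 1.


P^3(F_8) has (q^(n+1) - 1)/(q - 1) points.
= 8^3 + 8^2 + 8^1 + 8^0
= 512 + 64 + 8 + 1
= 585

585


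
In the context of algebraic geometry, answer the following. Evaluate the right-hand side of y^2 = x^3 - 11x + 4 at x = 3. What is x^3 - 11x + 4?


Compute x^3 - 11x + 4 at x = 3:
x^3 = 3^3 = 27
(-11)*x = (-11)*3 = -33
Sum: 27 - 33 + 4 = -2

-2


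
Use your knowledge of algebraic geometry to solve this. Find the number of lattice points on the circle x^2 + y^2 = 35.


Systematically check integer values of x where x^2 <= 35.
For each valid x, check if 35 - x^2 is a perfect square.
Total integer solutions found: 0

0


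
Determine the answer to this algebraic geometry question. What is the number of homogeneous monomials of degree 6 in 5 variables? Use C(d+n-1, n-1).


The number of degree-6 monomials in 5 variables is C(d+n-1, n-1).
= C(6+5-1, 5-1) = C(10, 4)
= 210

210


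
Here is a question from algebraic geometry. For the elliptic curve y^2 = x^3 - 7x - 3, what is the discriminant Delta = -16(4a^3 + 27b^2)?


Compute each component:
4a^3 = 4*(-7)^3 = 4*(-343) = -1372
27b^2 = 27*(-3)^2 = 27*9 = 243
4a^3 + 27b^2 = -1372 + 243 = -1129
Delta = -16*(-1129) = 18064

18064


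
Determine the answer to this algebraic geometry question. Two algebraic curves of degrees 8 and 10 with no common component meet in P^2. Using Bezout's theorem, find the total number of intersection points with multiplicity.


Bezout's theorem states the intersection count equals the product of degrees.
Intersection count = 8 * 10 = 80

80


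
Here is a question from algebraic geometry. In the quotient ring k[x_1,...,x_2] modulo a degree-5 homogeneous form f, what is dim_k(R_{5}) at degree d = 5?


For R = k[x_1,...,x_n]/(f) with f homogeneous of degree e:
The Hilbert series is (1 - t^e)/(1 - t)^n.
So h(d) = C(d+n-1, n-1) - C(d-e+n-1, n-1) for d >= e.
With n=2, e=5, d=5:
C(5+2-1, 2-1) = C(6, 1) = 6
C(5-5+2-1, 2-1) = C(1, 1) = 1
h(5) = 6 - 1 = 5

5


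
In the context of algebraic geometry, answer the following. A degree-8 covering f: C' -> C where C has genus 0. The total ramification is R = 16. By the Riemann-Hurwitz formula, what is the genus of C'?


Riemann-Hurwitz formula: 2g' - 2 = d(2g - 2) + R
Given: d = 8, g = 0, R = 16
2g' - 2 = 8*(2*0 - 2) + 16
2g' - 2 = 8*(-2) + 16
2g' - 2 = -16 + 16 = 0
2g' = 2
g' = 1

1


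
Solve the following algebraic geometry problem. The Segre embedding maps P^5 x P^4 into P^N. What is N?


The Segre embedding maps P^m x P^n into P^N via
all products of coordinates from each factor.
N = (m+1)(n+1) - 1
N = (5+1)(4+1) - 1
N = 6*5 - 1
N = 30 - 1 = 29

29


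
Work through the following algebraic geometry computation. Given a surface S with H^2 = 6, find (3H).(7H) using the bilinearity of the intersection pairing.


Using bilinearity of the intersection pairing on a surface S:
(aH).(bH) = ab * (H.H)
We have H^2 = 6.
D.E = (3H).(7H) = 3*7*6
= 21*6
= 126

126


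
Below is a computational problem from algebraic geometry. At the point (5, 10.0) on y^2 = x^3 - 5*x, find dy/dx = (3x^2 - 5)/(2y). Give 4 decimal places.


Using implicit differentiation of y^2 = x^3 - 5*x:
2y * dy/dx = 3x^2 - 5
dy/dx = (3x^2 - 5)/(2y)
Numerator: 3*5^2 - 5 = 70
Denominator: 2*10.0 = 20.0
dy/dx = 70/20.0 = 3.5000

3.5000


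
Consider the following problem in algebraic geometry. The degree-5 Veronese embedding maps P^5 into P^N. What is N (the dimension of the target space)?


The Veronese embedding v_d: P^n -> P^N maps each point to all
degree-d monomials in n+1 homogeneous coordinates.
N = C(n+d, d) - 1
N = C(5+5, 5) - 1
N = C(10, 5) - 1
C(10, 5) = 252
N = 252 - 1 = 251

251
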